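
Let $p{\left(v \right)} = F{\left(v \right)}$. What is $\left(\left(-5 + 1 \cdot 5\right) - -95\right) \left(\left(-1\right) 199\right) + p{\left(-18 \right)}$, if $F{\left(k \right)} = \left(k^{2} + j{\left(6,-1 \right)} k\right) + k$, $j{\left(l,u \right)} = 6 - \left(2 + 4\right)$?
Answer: $-18599$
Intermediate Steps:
$j{\left(l,u \right)} = 0$ ($j{\left(l,u \right)} = 6 - 6 = 0$)
$F{\left(k \right)} = k + k^{2}$ ($F{\left(k \right)} = \left(k^{2} + 0 k\right) + k = \left(k^{2} + 0\right) + k = k^{2} + k = k + k^{2}$)
$p{\left(v \right)} = v \left(1 + v\right)$
$\left(\left(-5 + 1 \cdot 5\right) - -95\right) \left(\left(-1\right) 199\right) + p{\left(-18 \right)} = \left(\left(-5 + 1 \cdot 5\right) - -95\right) \left(\left(-1\right) 199\right) - 18 \left(1 - 18\right) = \left(\left(-5 + 5\right) + 95\right) \left(-199\right) - -306 = \left(0 + 95\right) \left(-199\right) + 306 = 95 \left(-199\right) + 306 = -18905 + 306 = -18599$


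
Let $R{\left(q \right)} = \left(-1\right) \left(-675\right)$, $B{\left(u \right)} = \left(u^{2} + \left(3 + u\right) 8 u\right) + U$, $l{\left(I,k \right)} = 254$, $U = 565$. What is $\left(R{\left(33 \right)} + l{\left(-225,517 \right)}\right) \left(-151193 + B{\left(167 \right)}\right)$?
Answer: $96969949$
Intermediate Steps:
$B{\left(u \right)} = 565 + u^{2} + u \left(24 + 8 u\right)$ ($B{\left(u \right)} = \left(u^{2} + \left(3 + u\right) 8 u\right) + 565 = \left(u^{2} + \left(24 + 8 u\right) u\right) + 565 = \left(u^{2} + u \left(24 + 8 u\right)\right) + 565 = 565 + u^{2} + u \left(24 + 8 u\right)$)
$R{\left(q \right)} = 675$
$\left(R{\left(33 \right)} + l{\left(-225,517 \right)}\right) \left(-151193 + B{\left(167 \right)}\right) = \left(675 + 254\right) \left(-151193 + \left(565 + 9 \cdot 167^{2} + 24 \cdot 167\right)\right) = 929 \left(-151193 + \left(565 + 9 \cdot 27889 + 4008\right)\right) = 929 \left(-151193 + \left(565 + 251001 + 4008\right)\right) = 929 \left(-151193 + 255574\right) = 929 \cdot 104381 = 96969949$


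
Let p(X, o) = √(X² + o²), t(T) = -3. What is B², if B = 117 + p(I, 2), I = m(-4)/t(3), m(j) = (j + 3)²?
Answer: (351 + √37)²/9 ≈ 14168.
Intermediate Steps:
m(j) = (3 + j)²
I = -⅓ (I = (3 - 4)²/(-3) = (-1)²*(-⅓) = 1*(-⅓) = -⅓ ≈ -0.33333)
B = 117 + √37/3 (B = 117 + √((-⅓)² + 2²) = 117 + √(⅑ + 4) = 117 + √(37/9) = 117 + √37/3 ≈ 119.03)
B² = (117 + √37/3)²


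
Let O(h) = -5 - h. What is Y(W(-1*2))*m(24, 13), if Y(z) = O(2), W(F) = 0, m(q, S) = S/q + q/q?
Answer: -259/24 ≈ -10.792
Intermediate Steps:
m(q, S) = 1 + S/q (m(q, S) = S/q + 1 = 1 + S/q)
Y(z) = -7 (Y(z) = -5 - 1*2 = -5 - 2 = -7)
Y(W(-1*2))*m(24, 13) = -7*(13 + 24)/24 = -7*37/24 = -259/24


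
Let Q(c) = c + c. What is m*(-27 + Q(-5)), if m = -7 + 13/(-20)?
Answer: 5661/20 ≈ 283.05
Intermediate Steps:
Q(c) = 2*c
m = -153/20 (m = -7 + 13*(-1/20) = -7 - 13/20 = -153/20 ≈ -7.6500)
m*(-27 + Q(-5)) = -153*(-27 + 2*(-5))/20 = -153*(-27 - 10)/20 = -153/20*(-37) = 5661/20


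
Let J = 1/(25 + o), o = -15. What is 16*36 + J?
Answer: 5761/10 ≈ 576.10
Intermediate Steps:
J = 1/10 (J = 1/(25 - 15) = 1/10 ≈ 0.10000)
16*36 + J = 16*36 + 1/10 = 576 + 1/10 = 5761/10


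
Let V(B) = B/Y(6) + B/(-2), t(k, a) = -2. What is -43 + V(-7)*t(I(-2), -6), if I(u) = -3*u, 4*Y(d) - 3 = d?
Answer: -394/9 ≈ -43.778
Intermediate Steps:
Y(d) = 3/4 + d/4
V(B) = -B/18 (V(B) = B/(3/4 + (1/4)*6) + B/(-2) = B/(3/4 + 3/2) + B*(-1/2) = B/(9/4) - B/2 = B*(4/9) - B/2 = 4*B/9 - B/2 = -B/18)
-43 + V(-7)*t(I(-2), -6) = -43 - 1/18*(-7)*(-2) = -43 + (7/18)*(-2) = -43 - 7/9 = -394/9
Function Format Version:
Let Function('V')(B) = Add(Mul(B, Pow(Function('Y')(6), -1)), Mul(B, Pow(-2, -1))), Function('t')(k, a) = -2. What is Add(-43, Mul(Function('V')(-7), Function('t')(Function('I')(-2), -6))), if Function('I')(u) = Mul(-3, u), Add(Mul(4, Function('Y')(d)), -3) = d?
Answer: Rational(-394, 9) ≈ -43.778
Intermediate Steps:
Function('Y')(d) = Add(Rational(3, 4), Mul(Rational(1, 4), d))
Function('V')(B) = Mul(Rational(-1, 18), B) (Function('V')(B) = Add(Mul(B, Pow(Add(Rational(3, 4), Mul(Rational(1, 4), 6)), -1)), Mul(B, Pow(-2, -1))) = Add(Mul(B, Pow(Add(Rational(3, 4), Rational(3, 2)), -1)), Mul(B, Rational(-1, 2))) = Add(Mul(B, Pow(Rational(9, 4), -1)), Mul(Rational(-1, 2), B)) = Add(Mul(B, Rational(4, 9)), Mul(Rational(-1, 2), B)) = Add(Mul(Rational(4, 9), B), Mul(Rational(-1, 2), B)) = Mul(Rational(-1, 18), B))
Add(-43, Mul(Function('V')(-7), Function('t')(Function('I')(-2), -6))) = Add(-43, Mul(Mul(Rational(-1, 18), -7), -2)) = Add(-43, Mul(Rational(7, 18), -2)) = Add(-43, Rational(-7, 9)) = Rational(-394, 9)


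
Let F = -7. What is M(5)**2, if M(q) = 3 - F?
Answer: 100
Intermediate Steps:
M(q) = 10 (M(q) = 3 - 1*(-7) = 3 + 7 = 10)
M(5)**2 = 10**2 = 100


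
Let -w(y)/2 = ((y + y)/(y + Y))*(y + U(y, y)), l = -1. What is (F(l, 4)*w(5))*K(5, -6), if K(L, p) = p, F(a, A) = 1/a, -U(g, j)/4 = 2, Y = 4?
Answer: 40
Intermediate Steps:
U(g, j) = -8 (U(g, j) = -4*2 = -8)
w(y) = -4*y*(-8 + y)/(4 + y) (w(y) = -2*(y + y)/(y + 4)*(y - 8) = -2*(2*y)/(4 + y)*(-8 + y) = -2*2*y/(4 + y)*(-8 + y) = -4*y*(-8 + y)/(4 + y))
(F(l, 4)*w(5))*K(5, -6) = ((4*5*(8 - 1*5)/(4 + 5))/(-1))*(-6) = -4*5*(8 - 5)/9*(-6) = -4*5*3/9*(-6) = -1*20/3*(-6) = -20/3*(-6) = 40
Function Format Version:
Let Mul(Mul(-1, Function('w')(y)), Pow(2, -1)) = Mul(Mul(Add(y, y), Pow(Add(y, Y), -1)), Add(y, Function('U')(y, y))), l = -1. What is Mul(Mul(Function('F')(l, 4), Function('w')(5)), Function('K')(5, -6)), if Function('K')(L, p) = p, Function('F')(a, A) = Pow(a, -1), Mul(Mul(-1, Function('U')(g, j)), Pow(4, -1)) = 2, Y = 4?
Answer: 40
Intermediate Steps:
Function('U')(g, j) = -8 (Function('U')(g, j) = Mul(-4, 2) = -8)
Function('w')(y) = Mul(-4, y, Pow(Add(4, y), -1), Add(-8, y)) (Function('w')(y) = Mul(-2, Mul(Mul(Add(y, y), Pow(Add(y, 4), -1)), Add(y, -8))) = Mul(-2, Mul(Mul(Mul(2, y), Pow(Add(4, y), -1)), Add(-8, y))) = Mul(-2, Mul(Mul(2, y, Pow(Add(4, y), -1)), Add(-8, y))) = Mul(-2, Mul(2, y, Pow(Add(4, y), -1), Add(-8, y))) = Mul(-4, y, Pow(Add(4, y), -1), Add(-8, y)))
Mul(Mul(Function('F')(l, 4), Function('w')(5)), Function('K')(5, -6)) = Mul(Mul(Pow(-1, -1), Mul(4, 5, Pow(Add(4, 5), -1), Add(8, Mul(-1, 5)))), -6) = Mul(Mul(-1, Mul(4, 5, Pow(9, -1), Add(8, -5))), -6) = Mul(Mul(-1, Mul(4, 5, Rational(1, 9), 3)), -6) = Mul(Mul(-1, Rational(20, 3)), -6) = Mul(Rational(-20, 3), -6) = 40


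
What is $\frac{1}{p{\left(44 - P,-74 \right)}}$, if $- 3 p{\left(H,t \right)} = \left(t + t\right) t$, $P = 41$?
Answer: $- \frac{3}{10952} \approx -0.00027392$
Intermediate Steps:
$p{\left(H,t \right)} = - \frac{2 t^{2}}{3}$ ($p{\left(H,t \right)} = - \frac{\left(t + t\right) t}{3} = - \frac{2 t t}{3} = - \frac{2 t^{2}}{3}$)
$\frac{1}{p{\left(44 - P,-74 \right)}} = \frac{1}{\left(- \frac{2}{3}\right) \left(-74\right)^{2}} = \frac{1}{\left(- \frac{2}{3}\right) 5476} = \frac{1}{- \frac{10952}{3}} = - \frac{3}{10952}$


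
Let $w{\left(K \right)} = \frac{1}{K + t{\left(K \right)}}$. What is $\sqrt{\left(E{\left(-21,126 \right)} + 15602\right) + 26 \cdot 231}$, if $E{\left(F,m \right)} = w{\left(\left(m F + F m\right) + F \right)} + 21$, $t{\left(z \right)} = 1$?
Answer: $\frac{\sqrt{9536139501}}{664} \approx 147.07$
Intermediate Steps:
$w{\left(K \right)} = \frac{1}{1 + K}$ ($w{\left(K \right)} = \frac{1}{K + 1} = \frac{1}{1 + K}$)
$E{\left(F,m \right)} = 21 + \frac{1}{1 + F + 2 F m}$ ($E{\left(F,m \right)} = \frac{1}{1 + \left(\left(m F + F m\right) + F\right)} + 21 = \frac{1}{1 + \left(\left(F m + F m\right) + F\right)} + 21 = \frac{1}{1 + \left(2 F m + F\right)} + 21 = \frac{1}{1 + \left(F + 2 F m\right)} + 21 = \frac{1}{1 + F + 2 F m} + 21 = 21 + \frac{1}{1 + F + 2 F m}$)
$\sqrt{\left(E{\left(-21,126 \right)} + 15602\right) + 26 \cdot 231} = \sqrt{\left(\frac{22 + 21 \left(-21\right) \left(1 + 2 \cdot 126\right)}{1 - 21 \left(1 + 2 \cdot 126\right)} + 15602\right) + 26 \cdot 231} = \sqrt{\left(\frac{22 + 21 \left(-21\right) \left(1 + 252\right)}{1 - 21 \left(1 + 252\right)} + 15602\right) + 6006} = \sqrt{\left(\frac{22 + 21 \left(-21\right) 253}{1 - 5313} + 15602\right) + 6006} = \sqrt{\left(\frac{22 - 111573}{1 - 5313} + 15602\right) + 6006} = \sqrt{\left(\frac{1}{-5312} \left(-111551\right) + 15602\right) + 6006} = \sqrt{\left(\left(- \frac{1}{5312}\right) \left(-111551\right) + 15602\right) + 6006} = \sqrt{\left(\frac{111551}{5312} + 15602\right) + 6006} = \sqrt{\frac{82989375}{5312} + 6006} = \sqrt{\frac{114893247}{5312}} = \frac{\sqrt{9536139501}}{664}$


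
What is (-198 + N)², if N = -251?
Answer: 201601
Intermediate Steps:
(-198 + N)² = (-198 - 251)² = (-449)² = 201601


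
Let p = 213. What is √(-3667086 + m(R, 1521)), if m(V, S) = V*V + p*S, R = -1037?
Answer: 4*I*√141734 ≈ 1505.9*I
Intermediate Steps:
m(V, S) = V² + 213*S (m(V, S) = V*V + 213*S = V² + 213*S)
√(-3667086 + m(R, 1521)) = √(-3667086 + ((-1037)² + 213*1521)) = √(-3667086 + (1075369 + 323973)) = √(-3667086 + 1399342) = √(-2267744) = 4*I*√141734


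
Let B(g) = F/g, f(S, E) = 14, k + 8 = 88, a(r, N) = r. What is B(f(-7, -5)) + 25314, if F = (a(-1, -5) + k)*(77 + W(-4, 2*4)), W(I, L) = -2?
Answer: 360321/14 ≈ 25737.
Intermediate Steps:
k = 80 (k = -8 + 88 = 80)
F = 5925 (F = (-1 + 80)*(77 - 2) = 79*75 = 5925)
B(g) = 5925/g
B(f(-7, -5)) + 25314 = 5925/14 + 25314 = 360321/14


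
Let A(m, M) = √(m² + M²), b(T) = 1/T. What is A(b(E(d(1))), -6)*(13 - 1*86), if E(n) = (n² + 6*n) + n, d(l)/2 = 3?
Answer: -365*√8761/78 ≈ -438.00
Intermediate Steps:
d(l) = 6 (d(l) = 2*3 = 6)
E(n) = n² + 7*n
A(m, M) = √(M² + m²)
A(b(E(d(1))), -6)*(13 - 1*86) = √((-6)² + (1/(6*(7 + 6)))²)*(13 - 1*86) = √(36 + (1/(6*13))²)*(13 - 86) = √(36 + (1/78)²)*(-73) = √(36 + 1/6084)*(-73) = √(219025/6084)*(-73) = (5*√8761/78)*(-73) = -365*√8761/78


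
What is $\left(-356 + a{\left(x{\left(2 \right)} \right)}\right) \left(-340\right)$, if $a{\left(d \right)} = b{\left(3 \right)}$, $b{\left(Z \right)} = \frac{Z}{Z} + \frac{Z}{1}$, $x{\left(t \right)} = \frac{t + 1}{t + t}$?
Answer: $119680$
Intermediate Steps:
$x{\left(t \right)} = \frac{1 + t}{2 t}$
$b{\left(Z \right)} = 1 + Z$ ($b{\left(Z \right)} = 1 + Z 1 = 1 + Z$)
$a{\left(d \right)} = 4$ ($a{\left(d \right)} = 1 + 3 = 4$)
$\left(-356 + a{\left(x{\left(2 \right)} \right)}\right) \left(-340\right) = \left(-356 + 4\right) \left(-340\right) = \left(-352\right) \left(-340\right) = 119680$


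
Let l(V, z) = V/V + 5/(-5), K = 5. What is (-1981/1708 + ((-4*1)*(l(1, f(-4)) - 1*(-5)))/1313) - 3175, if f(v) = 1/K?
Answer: -1017557559/320372 ≈ -3176.2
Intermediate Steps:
f(v) = ⅕ (f(v) = 1/5 = ⅕)
l(V, z) = 0 (l(V, z) = 1 + 5*(-⅕) = 1 - 1 = 0)
(-1981/1708 + ((-4*1)*(l(1, f(-4)) - 1*(-5)))/1313) - 3175 = (-1981/1708 + ((-4*1)*(0 - 1*(-5)))/1313) - 3175 = (-1981*1/1708 - 4*(0 + 5)*(1/1313)) - 3175 = (-283/244 - 4*5*(1/1313)) - 3175 = (-283/244 - 20*1/1313) - 3175 = (-283/244 - 20/1313) - 3175 = -376459/320372 - 3175 = -1017557559/320372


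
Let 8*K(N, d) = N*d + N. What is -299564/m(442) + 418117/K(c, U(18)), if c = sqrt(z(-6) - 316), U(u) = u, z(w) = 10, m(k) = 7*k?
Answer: -149782/1547 - 1672468*I*sqrt(34)/969 ≈ -96.821 - 10064.0*I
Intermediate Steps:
c = 3*I*sqrt(34) (c = sqrt(10 - 316) = sqrt(-306) = 3*I*sqrt(34) ≈ 17.493*I)
K(N, d) = N/8 + N*d/8 (K(N, d) = (N*d + N)/8 = (N + N*d)/8 = N/8 + N*d/8)
-299564/m(442) + 418117/K(c, U(18)) = -299564/(7*442) + 418117/(((3*I*sqrt(34))*(1 + 18)/8)) = -299564/3094 + 418117/(((1/8)*(3*I*sqrt(34))*19)) = -299564*1/3094 + 418117/((57*I*sqrt(34)/8)) = -149782/1547 + 418117*(-4*I*sqrt(34)/969) = -149782/1547 - 1672468*I*sqrt(34)/969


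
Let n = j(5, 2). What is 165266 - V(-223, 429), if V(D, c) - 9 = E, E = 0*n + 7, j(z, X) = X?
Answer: 165250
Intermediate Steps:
n = 2
E = 7 (E = 0*2 + 7 = 0 + 7 = 7)
V(D, c) = 16 (V(D, c) = 9 + 7 = 16)
165266 - V(-223, 429) = 165266 - 1*16 = 165266 - 16 = 165250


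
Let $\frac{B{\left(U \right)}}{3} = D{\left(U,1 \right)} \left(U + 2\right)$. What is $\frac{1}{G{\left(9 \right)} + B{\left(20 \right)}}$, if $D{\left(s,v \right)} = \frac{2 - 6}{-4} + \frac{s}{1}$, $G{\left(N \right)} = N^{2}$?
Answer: $\frac{1}{1467} \approx 0.00068166$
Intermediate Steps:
$D{\left(s,v \right)} = 1 + s$ ($D{\left(s,v \right)} = \left(2 - 6\right) \left(- \frac{1}{4}\right) + s 1 = \left(-4\right) \left(- \frac{1}{4}\right) + s = 1 + s$)
$B{\left(U \right)} = 3 \left(1 + U\right) \left(2 + U\right)$ ($B{\left(U \right)} = 3 \left(1 + U\right) \left(U + 2\right) = 3 \left(1 + U\right) \left(2 + U\right)$)
$\frac{1}{G{\left(9 \right)} + B{\left(20 \right)}} = \frac{1}{9^{2} + 3 \left(1 + 20\right) \left(2 + 20\right)} = \frac{1}{81 + 3 \cdot 21 \cdot 22} = \frac{1}{81 + 1386} = \frac{1}{1467}$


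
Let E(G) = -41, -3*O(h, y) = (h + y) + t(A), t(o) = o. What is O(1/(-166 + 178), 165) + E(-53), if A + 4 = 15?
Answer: -3589/36 ≈ -99.694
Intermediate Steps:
A = 11 (A = -4 + 15 = 11)
O(h, y) = -11/3 - h/3 - y/3 (O(h, y) = -((h + y) + 11)/3 = -(11 + h + y)/3 = -11/3 - h/3 - y/3)
O(1/(-166 + 178), 165) + E(-53) = (-11/3 - 1/(3*(-166 + 178)) - ⅓*165) - 41 = (-11/3 - ⅓/12 - 55) - 41 = (-11/3 - ⅓*1/12 - 55) - 41 = (-11/3 - 1/36 - 55) - 41 = -2113/36 - 41 = -3589/36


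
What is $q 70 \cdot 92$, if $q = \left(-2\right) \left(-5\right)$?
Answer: $64400$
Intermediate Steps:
$q = 10$
$q 70 \cdot 92 = 10 \cdot 70 \cdot 92 = 700 \cdot 92 = 64400$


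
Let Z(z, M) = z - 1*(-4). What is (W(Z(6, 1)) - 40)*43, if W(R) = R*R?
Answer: 2580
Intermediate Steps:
Z(z, M) = 4 + z (Z(z, M) = z + 4 = 4 + z)
W(R) = R**2
(W(Z(6, 1)) - 40)*43 = ((4 + 6)**2 - 40)*43 = (10**2 - 40)*43 = (100 - 40)*43 = 60*43 = 2580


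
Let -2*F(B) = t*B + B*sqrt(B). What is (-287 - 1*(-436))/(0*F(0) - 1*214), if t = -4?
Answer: -149/214 ≈ -0.69626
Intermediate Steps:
F(B) = 2*B - B**(3/2)/2 (F(B) = -(-4*B + B*sqrt(B))/2 = -(-4*B + B**(3/2))/2 = -(B**(3/2) - 4*B)/2 = 2*B - B**(3/2)/2)
(-287 - 1*(-436))/(0*F(0) - 1*214) = (-287 - 1*(-436))/(0*(2*0 - 0**(3/2)/2) - 1*214) = (-287 + 436)/(0*(0 - 1/2*0) - 214) = 149/(0*(0 + 0) - 214) = 149/(0*0 - 214) = 149/(0 - 214) = 149/(-214) = 149*(-1/214) = -149/214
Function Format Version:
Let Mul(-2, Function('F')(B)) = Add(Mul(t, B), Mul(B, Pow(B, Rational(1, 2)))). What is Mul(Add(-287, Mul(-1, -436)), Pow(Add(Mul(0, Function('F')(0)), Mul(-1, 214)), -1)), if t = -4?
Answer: Rational(-149, 214) ≈ -0.69626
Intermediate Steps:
Function('F')(B) = Add(Mul(2, B), Mul(Rational(-1, 2), Pow(B, Rational(3, 2)))) (Function('F')(B) = Mul(Rational(-1, 2), Add(Mul(-4, B), Mul(B, Pow(B, Rational(1, 2))))) = Mul(Rational(-1, 2), Add(Mul(-4, B), Pow(B, Rational(3, 2)))) = Mul(Rational(-1, 2), Add(Pow(B, Rational(3, 2)), Mul(-4, B))) = Add(Mul(2, B), Mul(Rational(-1, 2), Pow(B, Rational(3, 2)))))
Mul(Add(-287, Mul(-1, -436)), Pow(Add(Mul(0, Function('F')(0)), Mul(-1, 214)), -1)) = Mul(Add(-287, Mul(-1, -436)), Pow(Add(Mul(0, Add(Mul(2, 0), Mul(Rational(-1, 2), Pow(0, Rational(3, 2))))), Mul(-1, 214)), -1)) = Mul(Add(-287, 436), Pow(Add(Mul(0, Add(0, Mul(Rational(-1, 2), 0))), -214), -1)) = Mul(149, Pow(Add(Mul(0, Add(0, 0)), -214), -1)) = Mul(149, Pow(Add(Mul(0, 0), -214), -1)) = Mul(149, Pow(Add(0, -214), -1)) = Mul(149, Pow(-214, -1)) = Mul(149, Rational(-1, 214)) = Rational(-149, 214)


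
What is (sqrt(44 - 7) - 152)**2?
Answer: (152 - sqrt(37))**2 ≈ 21292.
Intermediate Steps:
(sqrt(44 - 7) - 152)**2 = (sqrt(37) - 152)**2 = (-152 + sqrt(37))**2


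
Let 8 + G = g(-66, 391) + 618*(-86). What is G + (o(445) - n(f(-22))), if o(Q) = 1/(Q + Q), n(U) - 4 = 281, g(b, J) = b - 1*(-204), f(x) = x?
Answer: -47439669/890 ≈ -53303.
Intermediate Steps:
g(b, J) = 204 + b (g(b, J) = b + 204 = 204 + b)
n(U) = 285 (n(U) = 4 + 281 = 285)
G = -53018 (G = -8 + ((204 - 66) + 618*(-86)) = -8 + (138 - 53148) = -8 - 53010 = -53018)
o(Q) = 1/(2*Q)
G + (o(445) - n(f(-22))) = -53018 + ((½)/445 - 1*285) = -53018 + ((½)*(1/445) - 285) = -53018 + (1/890 - 285) = -53018 - 253649/890 = -47439669/890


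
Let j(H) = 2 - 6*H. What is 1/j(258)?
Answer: -1/1546 ≈ -0.00064683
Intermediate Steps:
1/j(258) = 1/(2 - 6*258) = 1/(2 - 1548) = 1/(-1546) = -1/1546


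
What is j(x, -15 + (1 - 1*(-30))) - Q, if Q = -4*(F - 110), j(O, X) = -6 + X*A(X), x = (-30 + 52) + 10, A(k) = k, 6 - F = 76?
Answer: -470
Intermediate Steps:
F = -70 (F = 6 - 1*76 = 6 - 76 = -70)
x = 32 (x = 22 + 10 = 32)
j(O, X) = -6 + X**2 (j(O, X) = -6 + X*X = -6 + X**2)
Q = 720 (Q = -4*(-70 - 110) = -4*(-180) = 720)
j(x, -15 + (1 - 1*(-30))) - Q = (-6 + (-15 + (1 - 1*(-30)))**2) - 1*720 = (-6 + (-15 + (1 + 30))**2) - 720 = (-6 + (-15 + 31)**2) - 720 = (-6 + 16**2) - 720 = (-6 + 256) - 720 = 250 - 720 = -470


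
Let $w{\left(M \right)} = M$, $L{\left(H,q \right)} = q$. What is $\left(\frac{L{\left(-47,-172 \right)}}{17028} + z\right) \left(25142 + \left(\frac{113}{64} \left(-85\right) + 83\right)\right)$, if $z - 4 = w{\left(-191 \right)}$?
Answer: $- \frac{14855587315}{3168} \approx -4.6893 \cdot 10^{6}$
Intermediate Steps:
$z = -187$ ($z = 4 - 191 = -187$)
$\left(\frac{L{\left(-47,-172 \right)}}{17028} + z\right) \left(25142 + \left(\frac{113}{64} \left(-85\right) + 83\right)\right) = \left(- \frac{172}{17028} - 187\right) \left(25142 + \left(\frac{113}{64} \left(-85\right) + 83\right)\right) = \left(\left(-172\right) \frac{1}{17028} - 187\right) \left(25142 + \left(113 \cdot \frac{1}{64} \left(-85\right) + 83\right)\right) = \left(- \frac{1}{99} - 187\right) \left(25142 + \left(\frac{113}{64} \left(-85\right) + 83\right)\right) = - \frac{18514 \left(25142 + \left(- \frac{9605}{64} + 83\right)\right)}{99} = - \frac{18514 \left(25142 - \frac{4293}{64}\right)}{99} = \left(- \frac{18514}{99}\right) \frac{1604795}{64} = - \frac{14855587315}{3168}$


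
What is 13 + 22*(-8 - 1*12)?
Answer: -427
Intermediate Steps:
13 + 22*(-8 - 1*12) = 13 + 22*(-8 - 12) = 13 + 22*(-20) = 13 - 440 = -427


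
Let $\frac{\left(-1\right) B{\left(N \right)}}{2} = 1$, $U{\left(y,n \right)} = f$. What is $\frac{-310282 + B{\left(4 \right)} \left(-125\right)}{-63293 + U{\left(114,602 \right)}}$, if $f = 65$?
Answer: $\frac{25836}{5269} \approx 4.9034$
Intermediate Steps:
$U{\left(y,n \right)} = 65$
$B{\left(N \right)} = -2$ ($B{\left(N \right)} = \left(-2\right) 1 = -2$)
$\frac{-310282 + B{\left(4 \right)} \left(-125\right)}{-63293 + U{\left(114,602 \right)}} = \frac{-310282 - -250}{-63293 + 65} = \frac{-310282 + 250}{-63228} = \left(-310032\right) \left(- \frac{1}{63228}\right) = \frac{25836}{5269}$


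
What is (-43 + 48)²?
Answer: 25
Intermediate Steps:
(-43 + 48)² = 5² = 25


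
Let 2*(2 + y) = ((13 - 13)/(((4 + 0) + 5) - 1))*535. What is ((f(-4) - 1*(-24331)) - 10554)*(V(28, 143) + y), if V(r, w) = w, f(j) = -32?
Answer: 1938045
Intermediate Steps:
y = -2 (y = -2 + (((13 - 13)/(((4 + 0) + 5) - 1))*535)/2 = -2 + ((0/((4 + 5) - 1))*535)/2 = -2 + ((0/(9 - 1))*535)/2 = -2 + ((0/8)*535)/2 = -2 + ((0*(1/8))*535)/2 = -2 + (0*535)/2 = -2 + (1/2)*0 = -2 + 0 = -2)
((f(-4) - 1*(-24331)) - 10554)*(V(28, 143) + y) = ((-32 - 1*(-24331)) - 10554)*(143 - 2) = ((-32 + 24331) - 10554)*141 = (24299 - 10554)*141 = 13745*141 = 1938045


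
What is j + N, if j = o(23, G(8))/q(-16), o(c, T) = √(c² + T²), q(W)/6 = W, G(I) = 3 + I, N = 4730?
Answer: 4730 - 5*√26/96 ≈ 4729.7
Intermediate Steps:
q(W) = 6*W
o(c, T) = √(T² + c²)
j = -5*√26/96 (j = √((3 + 8)² + 23²)/((6*(-16))) = √(11² + 529)/(-96) = √(121 + 529)*(-1/96) = √650*(-1/96) = (5*√26)*(-1/96) = -5*√26/96 ≈ -0.26557)
j + N = -5*√26/96 + 4730 = 4730 - 5*√26/96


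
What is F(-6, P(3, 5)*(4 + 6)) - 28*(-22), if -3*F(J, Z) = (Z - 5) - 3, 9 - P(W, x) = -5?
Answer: 572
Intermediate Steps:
P(W, x) = 14 (P(W, x) = 9 - 1*(-5) = 9 + 5 = 14)
F(J, Z) = 8/3 - Z/3 (F(J, Z) = -((Z - 5) - 3)/3 = -((-5 + Z) - 3)/3 = -(-8 + Z)/3 = 8/3 - Z/3)
F(-6, P(3, 5)*(4 + 6)) - 28*(-22) = (8/3 - 14*(4 + 6)/3) - 28*(-22) = (8/3 - 14*10/3) + 616 = (8/3 - ⅓*140) + 616 = (8/3 - 140/3) + 616 = -44 + 616 = 572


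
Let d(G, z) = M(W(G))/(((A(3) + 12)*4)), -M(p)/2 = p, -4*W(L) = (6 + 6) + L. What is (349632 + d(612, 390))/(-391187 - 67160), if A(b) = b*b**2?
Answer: -349634/458347 ≈ -0.76282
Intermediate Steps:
A(b) = b**3
W(L) = -3 - L/4 (W(L) = -((6 + 6) + L)/4 = -(12 + L)/4 = -3 - L/4)
M(p) = -2*p
d(G, z) = 1/26 + G/312 (d(G, z) = (-2*(-3 - G/4))/(((3**3 + 12)*4)) = (6 + G/2)/(((27 + 12)*4)) = (6 + G/2)/((39*4)) = (6 + G/2)/156 = (6 + G/2)*(1/156) = 1/26 + G/312)
(349632 + d(612, 390))/(-391187 - 67160) = (349632 + (1/26 + (1/312)*612))/(-391187 - 67160) = (349632 + (1/26 + 51/26))/(-458347) = (349632 + 2)*(-1/458347) = 349634*(-1/458347) = -349634/458347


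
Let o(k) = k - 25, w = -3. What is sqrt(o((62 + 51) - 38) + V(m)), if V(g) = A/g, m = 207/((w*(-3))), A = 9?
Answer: sqrt(26657)/23 ≈ 7.0987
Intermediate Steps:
m = 23 (m = 207/((-3*(-3))) = 207/9 = 207*(1/9) = 23)
o(k) = -25 + k
V(g) = 9/g
sqrt(o((62 + 51) - 38) + V(m)) = sqrt((-25 + ((62 + 51) - 38)) + 9/23) = sqrt((-25 + (113 - 38)) + 9*(1/23)) = sqrt((-25 + 75) + 9/23) = sqrt(50 + 9/23) = sqrt(1159/23) = sqrt(26657)/23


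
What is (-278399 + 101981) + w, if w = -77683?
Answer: -254101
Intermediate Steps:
(-278399 + 101981) + w = (-278399 + 101981) - 77683 = -176418 - 77683 = -254101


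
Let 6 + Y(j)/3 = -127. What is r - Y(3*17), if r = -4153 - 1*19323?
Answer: -23077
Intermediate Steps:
r = -23476 (r = -4153 - 19323 = -23476)
Y(j) = -399 (Y(j) = -18 + 3*(-127) = -18 - 381 = -399)
r - Y(3*17) = -23476 - 1*(-399) = -23476 + 399 = -23077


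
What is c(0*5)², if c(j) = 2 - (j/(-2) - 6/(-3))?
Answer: 0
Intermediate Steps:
c(j) = j/2 (c(j) = 2 - (j*(-½) - 6*(-⅓)) = 2 - (-j/2 + 2) = 2 - (2 - j/2) = 2 + (-2 + j/2) = j/2)
c(0*5)² = ((0*5)/2)² = ((½)*0)² = 0² = 0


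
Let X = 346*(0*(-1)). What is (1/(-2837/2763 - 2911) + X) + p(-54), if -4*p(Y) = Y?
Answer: 54308646/4022965 ≈ 13.500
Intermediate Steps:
p(Y) = -Y/4
X = 0 (X = 346*0 = 0)
(1/(-2837/2763 - 2911) + X) + p(-54) = (1/(-2837/2763 - 2911) + 0) - 1/4*(-54) = (1/(-2837*1/2763 - 2911) + 0) + 27/2 = (1/(-2837/2763 - 2911) + 0) + 27/2 = (1/(-8045930/2763) + 0) + 27/2 = (-2763/8045930 + 0) + 27/2 = -2763/8045930 + 27/2 = 54308646/4022965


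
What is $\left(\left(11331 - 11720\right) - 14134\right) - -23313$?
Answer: $8790$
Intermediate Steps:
$\left(\left(11331 - 11720\right) - 14134\right) - -23313 = \left(-389 - 14134\right) + 23313 = -14523 + 23313 = 8790$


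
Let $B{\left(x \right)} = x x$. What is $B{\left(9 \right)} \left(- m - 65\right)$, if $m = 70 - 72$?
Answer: $-5103$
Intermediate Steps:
$m = -2$
$B{\left(x \right)} = x^{2}$
$B{\left(9 \right)} \left(- m - 65\right) = 9^{2} \left(\left(-1\right) \left(-2\right) - 65\right) = 81 \left(2 - 65\right) = 81 \left(-63\right) = -5103$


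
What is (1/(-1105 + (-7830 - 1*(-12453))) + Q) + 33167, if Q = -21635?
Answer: 40569577/3518 ≈ 11532.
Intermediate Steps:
(1/(-1105 + (-7830 - 1*(-12453))) + Q) + 33167 = (1/(-1105 + (-7830 - 1*(-12453))) - 21635) + 33167 = (1/(-1105 + (-7830 + 12453)) - 21635) + 33167 = (1/(-1105 + 4623) - 21635) + 33167 = (1/3518 - 21635) + 33167 = -76111929/3518 + 33167 = 40569577/3518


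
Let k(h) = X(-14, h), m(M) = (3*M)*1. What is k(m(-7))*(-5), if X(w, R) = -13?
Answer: 65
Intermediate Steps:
m(M) = 3*M
k(h) = -13
k(m(-7))*(-5) = -13*(-5) = 65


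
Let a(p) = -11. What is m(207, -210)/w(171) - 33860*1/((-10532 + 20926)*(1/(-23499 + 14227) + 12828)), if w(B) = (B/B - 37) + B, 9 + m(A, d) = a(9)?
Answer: -495357660268/3337942469517 ≈ -0.14840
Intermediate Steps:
m(A, d) = -20 (m(A, d) = -9 - 11 = -20)
w(B) = -36 + B (w(B) = (1 - 37) + B = -36 + B)
m(207, -210)/w(171) - 33860*1/((-10532 + 20926)*(1/(-23499 + 14227) + 12828)) = -20/(-36 + 171) - 33860*1/((-10532 + 20926)*(1/(-23499 + 14227) + 12828)) = -20/135 - 33860*1/(10394*(1/(-9272) + 12828)) = -20*1/135 - 33860*1/(10394*(-1/9272 + 12828)) = -4/27 - 33860/((118941215/9272)*10394) = -4/27 - 33860/618137494355/4636 = -4/27 - 33860*4636/618137494355 = -4/27 - 31394992/123627498871 = -495357660268/3337942469517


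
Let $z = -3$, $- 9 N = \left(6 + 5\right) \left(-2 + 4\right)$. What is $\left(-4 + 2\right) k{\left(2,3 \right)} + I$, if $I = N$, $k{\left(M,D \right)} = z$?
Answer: $\frac{32}{9} \approx 3.5556$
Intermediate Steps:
$N = - \frac{22}{9}$ ($N = - \frac{\left(6 + 5\right) \left(-2 + 4\right)}{9} = - \frac{11 \cdot 2}{9} = \left(- \frac{1}{9}\right) 22 = - \frac{22}{9} \approx -2.4444$)
$k{\left(M,D \right)} = -3$
$I = - \frac{22}{9} \approx -2.4444$
$\left(-4 + 2\right) k{\left(2,3 \right)} + I = \left(-4 + 2\right) \left(-3\right) - \frac{22}{9} = \left(-2\right) \left(-3\right) - \frac{22}{9} = 6 - \frac{22}{9} = \frac{32}{9}$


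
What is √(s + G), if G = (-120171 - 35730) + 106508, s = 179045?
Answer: 2*√32413 ≈ 360.07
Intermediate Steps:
G = -49393 (G = -155901 + 106508 = -49393)
√(s + G) = √(179045 - 49393) = √129652 = 2*√32413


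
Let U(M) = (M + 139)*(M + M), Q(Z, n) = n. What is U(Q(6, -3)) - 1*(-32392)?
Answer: 31576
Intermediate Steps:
U(M) = 2*M*(139 + M) (U(M) = (139 + M)*(2*M) = 2*M*(139 + M))
U(Q(6, -3)) - 1*(-32392) = 2*(-3)*(139 - 3) - 1*(-32392) = 2*(-3)*136 + 32392 = -816 + 32392 = 31576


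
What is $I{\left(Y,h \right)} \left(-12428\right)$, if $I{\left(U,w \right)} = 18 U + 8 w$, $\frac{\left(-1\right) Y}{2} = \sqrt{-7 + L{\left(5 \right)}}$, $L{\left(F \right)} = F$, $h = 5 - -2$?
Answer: $-695968 + 447408 i \sqrt{2} \approx -6.9597 \cdot 10^{5} + 6.3273 \cdot 10^{5} i$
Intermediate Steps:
$h = 7$ ($h = 5 + 2 = 7$)
$Y = - 2 i \sqrt{2}$ ($Y = - 2 \sqrt{-7 + 5} = - 2 \sqrt{-2} = - 2 i \sqrt{2} \approx - 2.8284 i$)
$I{\left(U,w \right)} = 8 w + 18 U$
$I{\left(Y,h \right)} \left(-12428\right) = \left(8 \cdot 7 + 18 \left(- 2 i \sqrt{2}\right)\right) \left(-12428\right) = \left(56 - 36 i \sqrt{2}\right) \left(-12428\right) = -695968 + 447408 i \sqrt{2}$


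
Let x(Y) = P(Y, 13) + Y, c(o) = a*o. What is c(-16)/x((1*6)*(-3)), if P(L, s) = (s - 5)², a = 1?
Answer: -8/23 ≈ -0.34783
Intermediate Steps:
c(o) = o (c(o) = 1*o = o)
P(L, s) = (-5 + s)²
x(Y) = 64 + Y (x(Y) = (-5 + 13)² + Y = 8² + Y = 64 + Y)
c(-16)/x((1*6)*(-3)) = -16/(64 + (1*6)*(-3)) = -16/(64 + 6*(-3)) = -16/(64 - 18) = -16/46 = -16*1/46 = -8/23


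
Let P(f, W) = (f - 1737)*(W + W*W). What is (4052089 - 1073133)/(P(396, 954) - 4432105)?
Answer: -2978956/1226176975 ≈ -0.0024295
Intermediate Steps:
P(f, W) = (-1737 + f)*(W + W**2)
(4052089 - 1073133)/(P(396, 954) - 4432105) = (4052089 - 1073133)/(954*(-1737 + 396 - 1737*954 + 954*396) - 4432105) = 2978956/(954*(-1737 + 396 - 1657098 + 377784) - 4432105) = 2978956/(954*(-1280655) - 4432105) = 2978956/(-1221744870 - 4432105) = 2978956/(-1226176975) = 2978956*(-1/1226176975) = -2978956/1226176975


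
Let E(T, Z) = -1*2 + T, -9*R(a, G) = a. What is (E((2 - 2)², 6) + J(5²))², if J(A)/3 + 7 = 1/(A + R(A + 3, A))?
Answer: 20286016/38809 ≈ 522.71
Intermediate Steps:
R(a, G) = -a/9
E(T, Z) = -2 + T
J(A) = -21 + 3/(-⅓ + 8*A/9) (J(A) = -21 + 3/(A - (A + 3)/9) = -21 + 3/(A - (3 + A)/9) = -21 + 3/(A + (-⅓ - A/9)) = -21 + 3/(-⅓ + 8*A/9))
(E((2 - 2)², 6) + J(5²))² = ((-2 + (2 - 2)²) + 6*(15 - 28*5²)/(-3 + 8*5²))² = ((-2 + 0²) + 6*(15 - 28*25)/(-3 + 8*25))² = ((-2 + 0) + 6*(15 - 700)/(-3 + 200))² = (-2 + 6*(-685)/197)² = (-2 + 6*(1/197)*(-685))² = (-2 - 4110/197)² = (-4504/197)² = 20286016/38809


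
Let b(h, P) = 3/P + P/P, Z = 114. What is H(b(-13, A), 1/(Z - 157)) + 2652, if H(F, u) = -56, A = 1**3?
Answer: 2596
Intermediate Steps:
A = 1
b(h, P) = 1 + 3/P (b(h, P) = 3/P + 1 = 1 + 3/P)
H(b(-13, A), 1/(Z - 157)) + 2652 = -56 + 2652 = 2596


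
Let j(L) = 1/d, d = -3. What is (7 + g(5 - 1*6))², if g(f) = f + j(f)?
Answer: 289/9 ≈ 32.111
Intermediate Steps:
j(L) = -⅓ (j(L) = 1/(-3) = -⅓)
g(f) = -⅓ + f (g(f) = f - ⅓ = -⅓ + f)
(7 + g(5 - 1*6))² = (7 + (-⅓ + (5 - 1*6)))² = (7 + (-⅓ + (5 - 6)))² = (7 + (-⅓ - 1))² = (7 - 4/3)² = (17/3)² = 289/9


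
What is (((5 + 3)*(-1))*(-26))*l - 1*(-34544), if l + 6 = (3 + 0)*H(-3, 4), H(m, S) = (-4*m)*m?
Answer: 10832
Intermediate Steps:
H(m, S) = -4*m²
l = -114 (l = -6 + (3 + 0)*(-4*(-3)²) = -6 + 3*(-4*9) = -6 + 3*(-36) = -6 - 108 = -114)
(((5 + 3)*(-1))*(-26))*l - 1*(-34544) = (((5 + 3)*(-1))*(-26))*(-114) - 1*(-34544) = ((8*(-1))*(-26))*(-114) + 34544 = -8*(-26)*(-114) + 34544 = 208*(-114) + 34544 = -23712 + 34544 = 10832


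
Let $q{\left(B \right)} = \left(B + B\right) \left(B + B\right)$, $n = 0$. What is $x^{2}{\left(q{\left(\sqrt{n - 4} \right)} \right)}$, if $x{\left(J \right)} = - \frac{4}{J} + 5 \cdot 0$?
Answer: $\frac{1}{16} \approx 0.0625$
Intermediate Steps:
$q{\left(B \right)} = 4 B^{2}$ ($q{\left(B \right)} = 2 B 2 B = 4 B^{2}$)
$x{\left(J \right)} = - \frac{4}{J}$ ($x{\left(J \right)} = - \frac{4}{J} + 0 = - \frac{4}{J}$)
$x^{2}{\left(q{\left(\sqrt{n - 4} \right)} \right)} = \left(- \frac{4}{4 \left(\sqrt{0 - 4}\right)^{2}}\right)^{2} = \left(- \frac{4}{4 \left(\sqrt{-4}\right)^{2}}\right)^{2} = \left(- \frac{4}{4 \left(2 i\right)^{2}}\right)^{2} = \left(- \frac{4}{4 \left(-4\right)}\right)^{2} = \left(- \frac{4}{-16}\right)^{2} = \left(\left(-4\right) \left(- \frac{1}{16}\right)\right)^{2} = \left(\frac{1}{4}\right)^{2} = \frac{1}{16}$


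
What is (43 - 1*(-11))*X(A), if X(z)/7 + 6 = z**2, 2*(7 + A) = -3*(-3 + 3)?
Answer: 16254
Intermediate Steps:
A = -7 (A = -7 + (-3*(-3 + 3))/2 = -7 + (-3*0)/2 = -7 + (1/2)*0 = -7 + 0 = -7)
X(z) = -42 + 7*z**2
(43 - 1*(-11))*X(A) = (43 - 1*(-11))*(-42 + 7*(-7)**2) = (43 + 11)*(-42 + 7*49) = 54*(-42 + 343) = 54*301 = 16254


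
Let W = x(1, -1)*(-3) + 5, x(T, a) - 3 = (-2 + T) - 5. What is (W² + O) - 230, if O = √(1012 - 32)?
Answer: -34 + 14*√5 ≈ -2.6950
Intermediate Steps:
x(T, a) = -4 + T (x(T, a) = 3 + ((-2 + T) - 5) = 3 + (-7 + T) = -4 + T)
O = 14*√5 (O = √980 = 14*√5 ≈ 31.305)
W = 14 (W = (-4 + 1)*(-3) + 5 = -3*(-3) + 5 = 9 + 5 = 14)
(W² + O) - 230 = (14² + 14*√5) - 230 = (196 + 14*√5) - 230 = -34 + 14*√5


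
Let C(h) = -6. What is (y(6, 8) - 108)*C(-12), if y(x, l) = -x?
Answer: 684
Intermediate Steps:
(y(6, 8) - 108)*C(-12) = (-1*6 - 108)*(-6) = (-6 - 108)*(-6) = -114*(-6) = 684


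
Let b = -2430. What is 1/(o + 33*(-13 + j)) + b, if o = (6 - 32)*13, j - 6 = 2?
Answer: -1222291/503 ≈ -2430.0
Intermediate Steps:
j = 8 (j = 6 + 2 = 8)
o = -338 (o = -26*13 = -338)
1/(o + 33*(-13 + j)) + b = 1/(-338 + 33*(-13 + 8)) - 2430 = 1/(-338 + 33*(-5)) - 2430 = 1/(-338 - 165) - 2430 = 1/(-503) - 2430 = -1/503 - 2430 = -1222291/503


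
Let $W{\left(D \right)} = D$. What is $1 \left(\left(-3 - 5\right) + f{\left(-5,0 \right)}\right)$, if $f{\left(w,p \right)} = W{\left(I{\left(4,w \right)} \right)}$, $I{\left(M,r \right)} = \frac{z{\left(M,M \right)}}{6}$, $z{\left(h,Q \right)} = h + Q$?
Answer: $- \frac{20}{3} \approx -6.6667$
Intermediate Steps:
$z{\left(h,Q \right)} = Q + h$
$I{\left(M,r \right)} = \frac{M}{3}$ ($I{\left(M,r \right)} = \frac{M + M}{6} = 2 M \frac{1}{6} = \frac{M}{3}$)
$f{\left(w,p \right)} = \frac{4}{3}$ ($f{\left(w,p \right)} = \frac{1}{3} \cdot 4 = \frac{4}{3}$)
$1 \left(\left(-3 - 5\right) + f{\left(-5,0 \right)}\right) = 1 \left(\left(-3 - 5\right) + \frac{4}{3}\right) = 1 \left(-8 + \frac{4}{3}\right) = 1 \left(- \frac{20}{3}\right) = - \frac{20}{3}$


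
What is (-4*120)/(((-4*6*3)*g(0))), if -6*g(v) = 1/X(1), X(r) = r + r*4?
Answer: -200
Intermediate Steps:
X(r) = 5*r (X(r) = r + 4*r = 5*r)
g(v) = -1/30 (g(v) = -1/(6*(5*1)) = -⅙/5 = -⅙*⅕ = -1/30)
(-4*120)/(((-4*6*3)*g(0))) = (-4*120)/(((-4*6*3)*(-1/30))) = -480/(-24*3*(-1/30)) = -480/((-72*(-1/30))) = -480/12/5 = -480*5/12 = -200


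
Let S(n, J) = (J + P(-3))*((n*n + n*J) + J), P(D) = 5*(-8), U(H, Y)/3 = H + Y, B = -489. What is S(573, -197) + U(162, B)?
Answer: -51015468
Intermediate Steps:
U(H, Y) = 3*H + 3*Y (U(H, Y) = 3*(H + Y) = 3*H + 3*Y)
P(D) = -40
S(n, J) = (-40 + J)*(J + n**2 + J*n) (S(n, J) = (J - 40)*((n*n + n*J) + J) = (-40 + J)*((n**2 + J*n) + J) = (-40 + J)*(J + n**2 + J*n))
S(573, -197) + U(162, B) = ((-197)**2 - 40*(-197) - 40*573**2 - 197*573**2 + 573*(-197)**2 - 40*(-197)*573) + (3*162 + 3*(-489)) = (38809 + 7880 - 40*328329 - 197*328329 + 573*38809 + 4515240) + (486 - 1467) = (38809 + 7880 - 13133160 - 64680813 + 22237557 + 4515240) - 981 = -51014487 - 981 = -51015468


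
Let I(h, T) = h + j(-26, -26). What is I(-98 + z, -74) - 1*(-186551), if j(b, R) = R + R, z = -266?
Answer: 186135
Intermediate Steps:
j(b, R) = 2*R
I(h, T) = -52 + h (I(h, T) = h + 2*(-26) = h - 52 = -52 + h)
I(-98 + z, -74) - 1*(-186551) = (-52 + (-98 - 266)) - 1*(-186551) = (-52 - 364) + 186551 = -416 + 186551 = 186135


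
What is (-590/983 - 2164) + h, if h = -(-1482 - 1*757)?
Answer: 73135/983 ≈ 74.400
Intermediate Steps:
h = 2239 (h = -(-1482 - 757) = -1*(-2239) = 2239)
(-590/983 - 2164) + h = (-590/983 - 2164) + 2239 = -2127802/983 + 2239 = 73135/983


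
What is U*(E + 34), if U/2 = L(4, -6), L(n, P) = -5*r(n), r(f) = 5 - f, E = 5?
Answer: -390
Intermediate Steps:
L(n, P) = -25 + 5*n (L(n, P) = -5*(5 - n) = -25 + 5*n)
U = -10 (U = 2*(-25 + 5*4) = 2*(-25 + 20) = 2*(-5) = -10)
U*(E + 34) = -10*(5 + 34) = -10*39 = -390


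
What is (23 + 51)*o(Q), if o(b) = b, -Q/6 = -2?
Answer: 888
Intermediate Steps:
Q = 12 (Q = -6*(-2) = 12)
(23 + 51)*o(Q) = (23 + 51)*12 = 74*12 = 888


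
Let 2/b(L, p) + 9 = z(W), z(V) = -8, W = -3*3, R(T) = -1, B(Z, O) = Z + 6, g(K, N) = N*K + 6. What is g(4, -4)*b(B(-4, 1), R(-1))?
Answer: 20/17 ≈ 1.1765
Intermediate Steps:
g(K, N) = 6 + K*N (g(K, N) = K*N + 6 = 6 + K*N)
B(Z, O) = 6 + Z
W = -9
b(L, p) = -2/17 (b(L, p) = 2/(-9 - 8) = 2/(-17) = 2*(-1/17) = -2/17)
g(4, -4)*b(B(-4, 1), R(-1)) = (6 + 4*(-4))*(-2/17) = (6 - 16)*(-2/17) = -10*(-2/17) = 20/17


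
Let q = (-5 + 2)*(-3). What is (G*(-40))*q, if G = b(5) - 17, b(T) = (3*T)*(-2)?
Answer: 16920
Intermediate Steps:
q = 9 (q = -3*(-3) = 9)
b(T) = -6*T
G = -47 (G = -6*5 - 17 = -30 - 17 = -47)
(G*(-40))*q = -47*(-40)*9 = 1880*9 = 16920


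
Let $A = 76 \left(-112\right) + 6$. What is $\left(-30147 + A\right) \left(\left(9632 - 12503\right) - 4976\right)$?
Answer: $303310091$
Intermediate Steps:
$A = -8506$ ($A = -8512 + 6 = -8506$)
$\left(-30147 + A\right) \left(\left(9632 - 12503\right) - 4976\right) = \left(-30147 - 8506\right) \left(\left(9632 - 12503\right) - 4976\right) = - 38653 \left(-2871 - 4976\right) = \left(-38653\right) \left(-7847\right) = 303310091$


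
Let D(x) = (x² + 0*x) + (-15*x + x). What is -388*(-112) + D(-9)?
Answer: 43663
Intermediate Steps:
D(x) = x² - 14*x (D(x) = (x² + 0) - 14*x = x² - 14*x)
-388*(-112) + D(-9) = -388*(-112) - 9*(-14 - 9) = 43456 - 9*(-23) = 43456 + 207 = 43663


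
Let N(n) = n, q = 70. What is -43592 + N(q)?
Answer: -43522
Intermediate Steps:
-43592 + N(q) = -43592 + 70 = -43522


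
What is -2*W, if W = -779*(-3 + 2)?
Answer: -1558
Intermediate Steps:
W = 779 (W = -779*(-1) = 779)
-2*W = -2*779 = -1558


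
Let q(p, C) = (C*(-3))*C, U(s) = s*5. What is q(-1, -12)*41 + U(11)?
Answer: -17657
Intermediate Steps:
U(s) = 5*s
q(p, C) = -3*C**2 (q(p, C) = (-3*C)*C = -3*C**2)
q(-1, -12)*41 + U(11) = -3*(-12)**2*41 + 5*11 = -3*144*41 + 55 = -432*41 + 55 = -17712 + 55 = -17657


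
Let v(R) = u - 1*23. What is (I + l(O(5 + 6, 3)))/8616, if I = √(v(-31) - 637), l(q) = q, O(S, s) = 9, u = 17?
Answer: 3/2872 + I*√643/8616 ≈ 0.0010446 + 0.0029431*I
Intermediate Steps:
v(R) = -6 (v(R) = 17 - 1*23 = 17 - 23 = -6)
I = I*√643 (I = √(-6 - 637) = √(-643) = I*√643 ≈ 25.357*I)
(I + l(O(5 + 6, 3)))/8616 = (I*√643 + 9)/8616 = (9 + I*√643)*(1/8616) = 3/2872 + I*√643/8616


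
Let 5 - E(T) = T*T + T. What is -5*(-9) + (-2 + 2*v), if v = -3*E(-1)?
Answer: 13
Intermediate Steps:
E(T) = 5 - T - T**2 (E(T) = 5 - (T*T + T) = 5 - (T**2 + T) = 5 - (T + T**2) = 5 + (-T - T**2) = 5 - T - T**2)
v = -15 (v = -3*(5 - 1*(-1) - 1*(-1)**2) = -3*(5 + 1 - 1*1) = -3*(5 + 1 - 1) = -3*5 = -15)
-5*(-9) + (-2 + 2*v) = -5*(-9) + (-2 + 2*(-15)) = 45 + (-2 - 30) = 45 - 32 = 13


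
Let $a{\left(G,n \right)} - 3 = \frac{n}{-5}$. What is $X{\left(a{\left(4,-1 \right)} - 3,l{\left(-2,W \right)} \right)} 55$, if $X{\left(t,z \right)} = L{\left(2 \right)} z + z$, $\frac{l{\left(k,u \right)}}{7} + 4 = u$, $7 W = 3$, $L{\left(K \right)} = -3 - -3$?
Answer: $-1375$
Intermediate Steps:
$L{\left(K \right)} = 0$ ($L{\left(K \right)} = -3 + 3 = 0$)
$a{\left(G,n \right)} = 3 - \frac{n}{5}$ ($a{\left(G,n \right)} = 3 + \frac{n}{-5} = 3 + n \left(- \frac{1}{5}\right) = 3 - \frac{n}{5}$)
$W = \frac{3}{7}$ ($W = \frac{1}{7} \cdot 3 = \frac{3}{7} \approx 0.42857$)
$l{\left(k,u \right)} = -28 + 7 u$
$X{\left(t,z \right)} = z$ ($X{\left(t,z \right)} = 0 z + z = 0 + z = z$)
$X{\left(a{\left(4,-1 \right)} - 3,l{\left(-2,W \right)} \right)} 55 = \left(-28 + 7 \cdot \frac{3}{7}\right) 55 = \left(-28 + 3\right) 55 = \left(-25\right) 55 = -1375$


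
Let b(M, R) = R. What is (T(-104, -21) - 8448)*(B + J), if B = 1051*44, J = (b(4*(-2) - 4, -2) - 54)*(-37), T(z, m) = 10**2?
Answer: -403341968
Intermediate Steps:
T(z, m) = 100
J = 2072 (J = (-2 - 54)*(-37) = -56*(-37) = 2072)
B = 46244
(T(-104, -21) - 8448)*(B + J) = (100 - 8448)*(46244 + 2072) = -8348*48316 = -403341968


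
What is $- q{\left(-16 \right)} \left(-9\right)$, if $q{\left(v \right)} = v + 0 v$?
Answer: $-144$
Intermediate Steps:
$q{\left(v \right)} = v$ ($q{\left(v \right)} = v + 0 = v$)
$- q{\left(-16 \right)} \left(-9\right) = \left(-1\right) \left(-16\right) \left(-9\right) = 16 \left(-9\right) = -144$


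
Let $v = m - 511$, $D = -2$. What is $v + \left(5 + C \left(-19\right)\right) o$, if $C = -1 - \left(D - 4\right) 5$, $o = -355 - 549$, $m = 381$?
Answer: $493454$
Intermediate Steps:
$o = -904$ ($o = -355 - 549 = -904$)
$C = 29$ ($C = -1 - \left(-2 - 4\right) 5 = -1 - \left(-6\right) 5 = -1 - -30 = -1 + 30 = 29$)
$v = -130$ ($v = 381 - 511 = -130$)
$v + \left(5 + C \left(-19\right)\right) o = -130 + \left(5 + 29 \left(-19\right)\right) \left(-904\right) = -130 + \left(5 - 551\right) \left(-904\right) = -130 - -493584 = -130 + 493584 = 493454$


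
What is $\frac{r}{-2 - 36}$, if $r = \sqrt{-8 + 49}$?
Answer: $- \frac{\sqrt{41}}{38} \approx -0.1685$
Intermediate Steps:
$r = \sqrt{41} \approx 6.4031$
$\frac{r}{-2 - 36} = \frac{\sqrt{41}}{-2 - 36} = \frac{\sqrt{41}}{-38} = - \frac{\sqrt{41}}{38}$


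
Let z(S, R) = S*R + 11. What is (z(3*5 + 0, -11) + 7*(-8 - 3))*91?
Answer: -21021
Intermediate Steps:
z(S, R) = 11 + R*S (z(S, R) = R*S + 11 = 11 + R*S)
(z(3*5 + 0, -11) + 7*(-8 - 3))*91 = ((11 - 11*(3*5 + 0)) + 7*(-8 - 3))*91 = ((11 - 11*(15 + 0)) + 7*(-11))*91 = ((11 - 11*15) - 77)*91 = ((11 - 165) - 77)*91 = (-154 - 77)*91 = -231*91 = -21021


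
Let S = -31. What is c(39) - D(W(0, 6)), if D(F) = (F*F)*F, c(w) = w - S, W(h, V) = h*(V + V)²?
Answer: 70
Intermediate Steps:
W(h, V) = 4*h*V² (W(h, V) = h*(2*V)² = h*(4*V²) = 4*h*V²)
c(w) = 31 + w (c(w) = w - 1*(-31) = w + 31 = 31 + w)
D(F) = F³ (D(F) = F²*F = F³)
c(39) - D(W(0, 6)) = (31 + 39) - (4*0*6²)³ = 70 - (4*0*36)³ = 70 - 1*0³ = 70 - 1*0 = 70 + 0 = 70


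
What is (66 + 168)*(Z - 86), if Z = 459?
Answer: 87282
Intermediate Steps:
(66 + 168)*(Z - 86) = (66 + 168)*(459 - 86) = 234*373 = 87282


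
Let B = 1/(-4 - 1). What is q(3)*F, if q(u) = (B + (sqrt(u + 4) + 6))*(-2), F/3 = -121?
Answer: 21054/5 + 726*sqrt(7) ≈ 6131.6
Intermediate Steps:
F = -363 (F = 3*(-121) = -363)
B = -1/5 (B = 1/(-5) = -1/5 ≈ -0.20000)
q(u) = -58/5 - 2*sqrt(4 + u) (q(u) = (-1/5 + (sqrt(u + 4) + 6))*(-2) = (-1/5 + (sqrt(4 + u) + 6))*(-2) = (-1/5 + (6 + sqrt(4 + u)))*(-2) = (29/5 + sqrt(4 + u))*(-2) = -58/5 - 2*sqrt(4 + u))
q(3)*F = (-58/5 - 2*sqrt(4 + 3))*(-363) = (-58/5 - 2*sqrt(7))*(-363) = 21054/5 + 726*sqrt(7)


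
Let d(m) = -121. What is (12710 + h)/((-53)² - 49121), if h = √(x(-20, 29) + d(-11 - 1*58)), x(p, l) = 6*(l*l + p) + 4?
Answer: -6355/23156 - √4809/46312 ≈ -0.27594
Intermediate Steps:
x(p, l) = 4 + 6*p + 6*l² (x(p, l) = 6*(l² + p) + 4 = 6*(p + l²) + 4 = (6*p + 6*l²) + 4 = 4 + 6*p + 6*l²)
h = √4809 (h = √((4 + 6*(-20) + 6*29²) - 121) = √((4 - 120 + 6*841) - 121) = √((4 - 120 + 5046) - 121) = √(4930 - 121) = √4809 ≈ 69.347)
(12710 + h)/((-53)² - 49121) = (12710 + √4809)/((-53)² - 49121) = (12710 + √4809)/(2809 - 49121) = (12710 + √4809)/(-46312) = (12710 + √4809)*(-1/46312) = -6355/23156 - √4809/46312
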